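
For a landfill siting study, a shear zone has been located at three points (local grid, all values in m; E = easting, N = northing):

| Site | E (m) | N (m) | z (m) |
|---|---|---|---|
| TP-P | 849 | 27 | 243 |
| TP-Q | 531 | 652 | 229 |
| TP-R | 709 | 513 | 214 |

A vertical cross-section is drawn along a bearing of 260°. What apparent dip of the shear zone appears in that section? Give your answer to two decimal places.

Two edge vectors: TP-P→TP-Q = (-318, 625, -14), TP-P→TP-R = (-140, 486, -29).
Normal n = (TP-P→TP-Q) × (TP-P→TP-R) = (-11321, -7262, -67048).
So ∂z/∂E = −n_x/n_z = −0.16885 and ∂z/∂N = −n_y/n_z = −0.10831.
Unit vector along 260° is (sin 260°, cos 260°) = (-0.9848, -0.1736).
Slope in that direction = a·(-0.9848) + b·(-0.1736) = 0.18509.
Apparent dip = arctan|0.18509| = 10.49° (true dip is 11.3°, so apparent ≤ true as expected).

10.49°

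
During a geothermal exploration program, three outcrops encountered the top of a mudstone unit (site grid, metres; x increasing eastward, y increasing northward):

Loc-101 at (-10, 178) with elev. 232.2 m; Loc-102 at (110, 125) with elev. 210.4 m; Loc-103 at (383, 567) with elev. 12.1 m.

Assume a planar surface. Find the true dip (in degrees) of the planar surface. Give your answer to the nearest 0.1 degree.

21.7°

Two edge vectors: Loc-101→Loc-102 = (120, -53, -21.8), Loc-101→Loc-103 = (393, 389, -220.1).
Normal n = (Loc-101→Loc-102) × (Loc-101→Loc-103) = (20145.5, 17844.6, 67509).
So ∂z/∂x = −n_x/n_z = −0.29841 and ∂z/∂y = −n_y/n_z = −0.26433.
Gradient magnitude |∇z| = √(a² + b²) = √(0.08905 + 0.06987) = 0.39865.
True dip = arctan(0.39865) = 21.7°, dipping toward NE (azimuth ≈ 048°).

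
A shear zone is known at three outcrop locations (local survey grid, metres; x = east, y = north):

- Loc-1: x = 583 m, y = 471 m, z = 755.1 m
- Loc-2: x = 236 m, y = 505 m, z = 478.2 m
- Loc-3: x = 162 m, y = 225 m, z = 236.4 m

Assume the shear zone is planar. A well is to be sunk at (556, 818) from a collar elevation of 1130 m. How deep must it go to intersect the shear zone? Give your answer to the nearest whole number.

Let the plane be z = a·x + b·y + c.
Loc-2−Loc-1: −347a + 34b = −276.9;  Loc-3−Loc-1: −421a − 246b = −518.7.
Solving gives a = 0.86032, b = 0.63620.
Then c = 755.1 − a·583 − b·471 = −46.12.
At (556, 818): z_contact = 478.3 + 520.4 − 46.12 = 952.6 m.
Depth below ground = 1130 − 952.6 = 177 m.

177 m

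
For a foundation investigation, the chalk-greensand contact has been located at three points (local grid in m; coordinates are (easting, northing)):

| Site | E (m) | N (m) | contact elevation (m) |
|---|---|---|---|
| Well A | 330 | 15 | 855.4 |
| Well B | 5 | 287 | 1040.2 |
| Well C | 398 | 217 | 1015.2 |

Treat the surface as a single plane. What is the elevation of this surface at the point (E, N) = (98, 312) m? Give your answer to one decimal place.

1066.1 m

Let the plane be z = a·E + b·N + c.
Well B−Well A: −325a + 272b = 184.8;  Well C−Well A: 68a + 202b = 159.8.
Solving gives a = 0.07292, b = 0.76654.
Then c = 855.4 − a·330 − b·15 = 819.84.
At (98, 312): z = 7.1 + 239.2 + 819.84 = 1066.1 m.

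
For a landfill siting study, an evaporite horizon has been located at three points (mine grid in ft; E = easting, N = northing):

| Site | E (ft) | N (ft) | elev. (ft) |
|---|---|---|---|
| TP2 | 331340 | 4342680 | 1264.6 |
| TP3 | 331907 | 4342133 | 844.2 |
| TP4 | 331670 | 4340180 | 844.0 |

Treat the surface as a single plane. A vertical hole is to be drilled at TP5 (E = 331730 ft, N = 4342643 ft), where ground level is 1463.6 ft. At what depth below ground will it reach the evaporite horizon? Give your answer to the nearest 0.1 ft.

Let the plane be z = a·E + b·N + c.
TP3−TP2: 567a − 547b = −420.4;  TP4−TP2: 330a − 2500b = −420.6.
Solving gives a = −0.663652738, b = 0.080637839.
Then c = 1264.6 − a·331340 − b·4342680 = −129025.03.
At (331730, 4342643): z_contact = −220153.52 + 350181.35 − 129025.03 = 1002.79 ft.
Depth below ground = 1463.6 − 1002.79 = 460.8 ft.

460.8 ft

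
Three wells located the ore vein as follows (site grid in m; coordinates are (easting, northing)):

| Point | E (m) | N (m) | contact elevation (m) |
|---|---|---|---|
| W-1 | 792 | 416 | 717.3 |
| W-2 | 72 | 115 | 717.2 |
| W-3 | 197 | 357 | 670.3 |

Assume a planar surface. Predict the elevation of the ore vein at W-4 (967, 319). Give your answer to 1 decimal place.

Let the plane be z = a·E + b·N + c.
W-2−W-1: −720a − 301b = −0.1;  W-3−W-1: −595a − 59b = −47.
Solving gives a = 0.10351, b = −0.24727.
Then c = 717.3 − a·792 − b·416 = 738.18.
At (967, 319): z = 100.1 − 78.9 + 738.18 = 759.4 m.

759.4 m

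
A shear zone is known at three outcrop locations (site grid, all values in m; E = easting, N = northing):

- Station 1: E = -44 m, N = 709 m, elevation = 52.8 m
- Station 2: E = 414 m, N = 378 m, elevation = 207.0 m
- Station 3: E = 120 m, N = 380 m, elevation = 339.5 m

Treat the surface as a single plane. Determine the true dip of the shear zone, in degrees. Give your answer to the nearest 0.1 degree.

Two edge vectors: Station 1→Station 2 = (458, -331, 154.2), Station 1→Station 3 = (164, -329, 286.7).
Normal n = (Station 1→Station 2) × (Station 1→Station 3) = (-44165.9, -106019.8, -96398).
So ∂z/∂E = −n_x/n_z = −0.45816 and ∂z/∂N = −n_y/n_z = −1.09981.
Gradient magnitude |∇z| = √(a² + b²) = √(0.20991 + 1.20959) = 1.19143.
True dip = arctan(1.19143) = 50.0°, dipping toward NNE (azimuth ≈ 023°).

50.0°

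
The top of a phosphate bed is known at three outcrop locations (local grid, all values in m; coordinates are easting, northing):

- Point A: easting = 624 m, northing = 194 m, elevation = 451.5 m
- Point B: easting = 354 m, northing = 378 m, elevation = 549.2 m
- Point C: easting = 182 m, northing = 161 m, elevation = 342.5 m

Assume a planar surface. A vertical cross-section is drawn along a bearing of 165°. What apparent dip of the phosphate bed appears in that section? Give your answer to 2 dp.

36.09°

Let the plane be z = a·easting + b·northing + c.
Point B−Point A: −270a + 184b = 97.7;  Point C−Point A: −442a − 33b = −109.
Solving gives a = 0.18653, b = 0.80469.
Unit vector along 165° is (sin 165°, cos 165°) = (0.2588, -0.9659).
Slope in that direction = a·(0.2588) + b·(-0.9659) = −0.72899.
Apparent dip = arctan|0.72899| = 36.09° (true dip is 39.6°, so apparent ≤ true as expected).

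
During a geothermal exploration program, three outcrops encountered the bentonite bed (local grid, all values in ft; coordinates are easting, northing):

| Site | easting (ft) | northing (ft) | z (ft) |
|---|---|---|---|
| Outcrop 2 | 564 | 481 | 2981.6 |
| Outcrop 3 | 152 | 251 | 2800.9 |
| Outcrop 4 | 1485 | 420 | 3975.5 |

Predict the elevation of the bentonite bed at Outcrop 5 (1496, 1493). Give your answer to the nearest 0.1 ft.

Let the plane be z = a·easting + b·northing + c.
Outcrop 3−Outcrop 2: −412a − 230b = −180.7;  Outcrop 4−Outcrop 2: 921a − 61b = 993.9.
Solving gives a = 1.011216, b = −1.025743.
Then c = 2981.6 − a·564 − b·481 = 2904.66.
At (1496, 1493): z = 1512.8 − 1531.4 + 2904.66 = 2886.0 ft.

2886.0 ft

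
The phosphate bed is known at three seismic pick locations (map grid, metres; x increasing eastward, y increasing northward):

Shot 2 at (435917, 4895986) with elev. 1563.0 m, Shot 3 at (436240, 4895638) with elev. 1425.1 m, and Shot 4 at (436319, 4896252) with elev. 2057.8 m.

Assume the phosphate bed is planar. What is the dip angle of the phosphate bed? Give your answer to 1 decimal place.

Let the plane be z = a·x + b·y + c.
Shot 3−Shot 2: 323a − 348b = −137.9;  Shot 4−Shot 2: 402a + 266b = 494.8.
Solving gives a = 0.60009, b = 0.95325.
Gradient magnitude |∇z| = √(a² + b²) = √(0.36011 + 0.90868) = 1.12640.
True dip = arctan(1.12640) = 48.4°, dipping toward SSW (azimuth ≈ 212°).

48.4°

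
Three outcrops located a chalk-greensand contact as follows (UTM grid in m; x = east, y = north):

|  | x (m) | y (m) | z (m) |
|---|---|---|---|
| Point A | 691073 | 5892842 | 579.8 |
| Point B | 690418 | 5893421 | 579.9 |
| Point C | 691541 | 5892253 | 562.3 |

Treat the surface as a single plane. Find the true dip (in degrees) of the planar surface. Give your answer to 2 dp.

7.55°

Let the plane be z = a·x + b·y + c.
Point B−Point A: −655a + 579b = 0.1;  Point C−Point A: 468a − 589b = −17.5.
Solving gives a = 0.08773, b = 0.09942.
Gradient magnitude |∇z| = √(a² + b²) = √(0.00770 + 0.00988) = 0.13259.
True dip = arctan(0.13259) = 7.55°, dipping toward SW (azimuth ≈ 221°).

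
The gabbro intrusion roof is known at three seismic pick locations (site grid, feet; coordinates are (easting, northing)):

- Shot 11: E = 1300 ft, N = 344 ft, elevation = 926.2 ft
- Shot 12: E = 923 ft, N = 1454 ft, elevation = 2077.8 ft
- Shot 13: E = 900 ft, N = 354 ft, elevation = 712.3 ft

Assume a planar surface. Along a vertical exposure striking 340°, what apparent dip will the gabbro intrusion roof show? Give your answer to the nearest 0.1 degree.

Two edge vectors: Shot 11→Shot 12 = (-377, 1110, 1151.6), Shot 11→Shot 13 = (-400, 10, -213.9).
Normal n = (Shot 11→Shot 12) × (Shot 11→Shot 13) = (-248945, -541280.3, 440230).
So ∂z/∂E = −n_x/n_z = 0.56549 and ∂z/∂N = −n_y/n_z = 1.22954.
Unit vector along 340° is (sin 340°, cos 340°) = (-0.3420, 0.9397).
Slope in that direction = a·(-0.3420) + b·(0.9397) = 0.96198.
Apparent dip = arctan|0.96198| = 43.9° (true dip is 53.5°, so apparent ≤ true as expected).

43.9°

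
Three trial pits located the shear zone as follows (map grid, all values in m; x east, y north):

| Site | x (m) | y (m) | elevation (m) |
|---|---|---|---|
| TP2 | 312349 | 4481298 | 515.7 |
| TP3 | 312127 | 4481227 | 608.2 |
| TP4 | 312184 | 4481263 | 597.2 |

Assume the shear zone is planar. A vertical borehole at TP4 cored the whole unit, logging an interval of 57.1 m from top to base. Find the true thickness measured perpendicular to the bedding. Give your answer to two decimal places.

41.08 m

Two edge vectors: TP2→TP3 = (-222, -71, 92.5), TP2→TP4 = (-165, -35, 81.5).
Normal n = (TP2→TP3) × (TP2→TP4) = (-2549, 2830.5, -3945).
So ∂z/∂x = −n_x/n_z = −0.64613 and ∂z/∂y = −n_y/n_z = 0.71749.
|∇z| = √(a²+b²) = 0.96555, so dip δ = arctan(0.96555) = 44.00°.
True thickness = vertical thickness × cos δ = 57.1 × cos 44.00° = 41.08 m.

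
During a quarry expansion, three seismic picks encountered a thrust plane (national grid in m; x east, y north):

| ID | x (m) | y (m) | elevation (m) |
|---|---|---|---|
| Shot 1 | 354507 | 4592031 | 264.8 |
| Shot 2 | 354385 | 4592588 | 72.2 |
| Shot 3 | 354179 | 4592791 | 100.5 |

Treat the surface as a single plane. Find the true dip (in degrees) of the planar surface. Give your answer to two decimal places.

37.80°

Two edge vectors: Shot 1→Shot 2 = (-122, 557, -192.6), Shot 1→Shot 3 = (-328, 760, -164.3).
Normal n = (Shot 1→Shot 2) × (Shot 1→Shot 3) = (54860.9, 43128.2, 89976).
So ∂z/∂x = −n_x/n_z = −0.60973 and ∂z/∂y = −n_y/n_z = −0.47933.
Gradient magnitude |∇z| = √(a² + b²) = √(0.37177 + 0.22976) = 0.77558.
True dip = arctan(0.77558) = 37.80°, dipping toward NE (azimuth ≈ 052°).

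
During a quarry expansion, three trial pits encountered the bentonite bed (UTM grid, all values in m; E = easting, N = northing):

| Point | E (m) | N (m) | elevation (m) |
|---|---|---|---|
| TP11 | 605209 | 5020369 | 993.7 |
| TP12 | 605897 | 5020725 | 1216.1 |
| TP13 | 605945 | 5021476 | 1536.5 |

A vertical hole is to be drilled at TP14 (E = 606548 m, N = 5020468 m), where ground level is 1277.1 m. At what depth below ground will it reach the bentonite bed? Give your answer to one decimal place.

Let the plane be z = a·E + b·N + c.
TP12−TP11: 688a + 356b = 222.4;  TP13−TP11: 736a + 1107b = 542.8.
Solving gives a = 0.106004804, b = 0.419855885.
Then c = 993.7 − a·605209 − b·5020369 = −2170992.83.
At (606548, 5020468): z_contact = 64297.00 + 2107873.03 − 2170992.83 = 1177.21 m.
Depth below ground = 1277.1 − 1177.21 = 99.9 m.

99.9 m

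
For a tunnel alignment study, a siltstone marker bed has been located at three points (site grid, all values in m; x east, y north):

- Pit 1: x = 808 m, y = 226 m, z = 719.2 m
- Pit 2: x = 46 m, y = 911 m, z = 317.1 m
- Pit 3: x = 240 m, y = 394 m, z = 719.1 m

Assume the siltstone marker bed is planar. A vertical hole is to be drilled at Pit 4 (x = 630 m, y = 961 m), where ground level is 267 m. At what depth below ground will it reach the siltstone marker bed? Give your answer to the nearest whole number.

Two edge vectors: Pit 1→Pit 2 = (-762, 685, -402.1), Pit 1→Pit 3 = (-568, 168, -0.1).
Normal n = (Pit 1→Pit 2) × (Pit 1→Pit 3) = (67484.3, 228316.6, 261064).
So ∂z/∂x = −n_x/n_z = −0.25850 and ∂z/∂y = −n_y/n_z = −0.87456.
Intercept c from Pit 1: 719.2 + 208.87 + 197.65 = 1125.72.
At (630, 961): z_contact = −162.9 − 840.5 + 1125.72 = 122.4 m.
Depth below ground = 267 − 122.4 = 145 m.

145 m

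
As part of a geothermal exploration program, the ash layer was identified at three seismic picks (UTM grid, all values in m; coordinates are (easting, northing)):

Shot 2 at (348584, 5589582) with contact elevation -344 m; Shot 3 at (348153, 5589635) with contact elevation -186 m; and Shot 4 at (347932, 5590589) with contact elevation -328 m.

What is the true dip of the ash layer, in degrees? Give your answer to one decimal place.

24.9°

Two edge vectors: Shot 2→Shot 3 = (-431, 53, 158), Shot 2→Shot 4 = (-652, 1007, 16).
Normal n = (Shot 2→Shot 3) × (Shot 2→Shot 4) = (-158258, -96120, -399461).
So ∂z/∂E = −n_x/n_z = −0.39618 and ∂z/∂N = −n_y/n_z = −0.24062.
Gradient magnitude |∇z| = √(a² + b²) = √(0.15696 + 0.05790) = 0.46353.
True dip = arctan(0.46353) = 24.9°, dipping toward ENE (azimuth ≈ 059°).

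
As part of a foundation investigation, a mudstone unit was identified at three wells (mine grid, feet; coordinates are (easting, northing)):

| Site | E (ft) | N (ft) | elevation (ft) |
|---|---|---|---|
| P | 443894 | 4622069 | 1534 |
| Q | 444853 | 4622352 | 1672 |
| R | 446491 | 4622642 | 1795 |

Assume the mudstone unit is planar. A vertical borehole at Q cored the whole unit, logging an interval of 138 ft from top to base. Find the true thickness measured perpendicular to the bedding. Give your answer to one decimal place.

119.2 ft

Two edge vectors: P→Q = (959, 283, 138), P→R = (2597, 573, 261).
Normal n = (P→Q) × (P→R) = (-5211, 108087, -185444).
So ∂z/∂E = −n_x/n_z = −0.02810 and ∂z/∂N = −n_y/n_z = 0.58286.
|∇z| = √(a²+b²) = 0.58353, so dip δ = arctan(0.58353) = 30.26°.
True thickness = vertical thickness × cos δ = 138 × cos 30.26° = 119.2 ft.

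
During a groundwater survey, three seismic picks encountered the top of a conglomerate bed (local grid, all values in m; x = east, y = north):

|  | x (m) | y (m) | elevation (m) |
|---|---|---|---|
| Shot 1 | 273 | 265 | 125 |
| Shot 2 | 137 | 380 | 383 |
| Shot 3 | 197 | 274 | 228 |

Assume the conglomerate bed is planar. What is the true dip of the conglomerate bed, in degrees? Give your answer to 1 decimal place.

55.8°

Let the plane be z = a·x + b·y + c.
Shot 2−Shot 1: −136a + 115b = 258;  Shot 3−Shot 1: −76a + 9b = 103.
Solving gives a = −1.26703, b = 0.74508.
Gradient magnitude |∇z| = √(a² + b²) = √(1.60537 + 0.55514) = 1.46987.
True dip = arctan(1.46987) = 55.8°, dipping toward ESE (azimuth ≈ 120°).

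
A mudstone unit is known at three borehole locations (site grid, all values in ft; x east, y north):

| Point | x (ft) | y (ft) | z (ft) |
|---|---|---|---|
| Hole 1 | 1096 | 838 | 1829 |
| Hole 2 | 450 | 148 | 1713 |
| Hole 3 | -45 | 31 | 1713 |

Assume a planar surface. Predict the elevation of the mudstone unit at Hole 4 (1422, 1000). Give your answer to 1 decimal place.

Two edge vectors: Hole 1→Hole 2 = (-646, -690, -116), Hole 1→Hole 3 = (-1141, -807, -116).
Normal n = (Hole 1→Hole 2) × (Hole 1→Hole 3) = (-13572, 57420, -265968).
So ∂z/∂x = −n_x/n_z = −0.051029 and ∂z/∂y = −n_y/n_z = 0.215891.
Intercept c from Hole 1: 1829 + 55.93 − 180.92 = 1704.01.
At (1422, 1000): z = −72.6 + 215.9 + 1704.01 = 1847.3 ft.

1847.3 ft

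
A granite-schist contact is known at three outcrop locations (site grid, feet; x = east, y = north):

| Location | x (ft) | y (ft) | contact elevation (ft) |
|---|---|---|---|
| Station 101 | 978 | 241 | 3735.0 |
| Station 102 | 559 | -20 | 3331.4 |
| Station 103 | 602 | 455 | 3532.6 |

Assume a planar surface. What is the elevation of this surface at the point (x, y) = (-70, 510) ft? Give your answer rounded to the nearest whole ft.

Two edge vectors: Station 101→Station 102 = (-419, -261, -403.6), Station 101→Station 103 = (-376, 214, -202.4).
Normal n = (Station 101→Station 102) × (Station 101→Station 103) = (139196.8, 66948, -187802).
So ∂z/∂x = −n_x/n_z = 0.74119 and ∂z/∂y = −n_y/n_z = 0.35648.
Intercept c from Station 101: 3735 − 724.88 − 85.91 = 2924.20.
At (-70, 510): z = −51.9 + 181.8 + 2924.20 = 3054.1 ft.

3054 ft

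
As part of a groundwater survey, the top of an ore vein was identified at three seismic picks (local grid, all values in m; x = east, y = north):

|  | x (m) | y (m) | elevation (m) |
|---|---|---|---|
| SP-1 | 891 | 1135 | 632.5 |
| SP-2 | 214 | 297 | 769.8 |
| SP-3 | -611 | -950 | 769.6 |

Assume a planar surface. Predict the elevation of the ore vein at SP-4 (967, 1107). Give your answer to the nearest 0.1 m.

526.5 m

Two edge vectors: SP-1→SP-2 = (-677, -838, 137.3), SP-1→SP-3 = (-1502, -2085, 137.1).
Normal n = (SP-1→SP-2) × (SP-1→SP-3) = (171380.7, -113407.9, 152869).
So ∂z/∂x = −n_x/n_z = −1.121095 and ∂z/∂y = −n_y/n_z = 0.741863.
Intercept c from SP-1: 632.5 + 998.90 − 842.01 = 789.38.
At (967, 1107): z = −1084.1 + 821.2 + 789.38 = 526.5 m.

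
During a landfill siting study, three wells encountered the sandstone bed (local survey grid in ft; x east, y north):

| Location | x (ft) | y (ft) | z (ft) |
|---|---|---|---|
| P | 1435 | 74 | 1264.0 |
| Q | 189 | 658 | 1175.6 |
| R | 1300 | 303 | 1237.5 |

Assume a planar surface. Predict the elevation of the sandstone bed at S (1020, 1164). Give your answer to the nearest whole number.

Let the plane be z = a·x + b·y + c.
Q−P: −1246a + 584b = −88.4;  R−P: −135a + 229b = −26.5.
Solving gives a = 0.02309, b = −0.10211.
Then c = 1264 − a·1435 − b·74 = 1238.42.
At (1020, 1164): z = 23.6 − 118.9 + 1238.42 = 1143.1 ft.

1143 ft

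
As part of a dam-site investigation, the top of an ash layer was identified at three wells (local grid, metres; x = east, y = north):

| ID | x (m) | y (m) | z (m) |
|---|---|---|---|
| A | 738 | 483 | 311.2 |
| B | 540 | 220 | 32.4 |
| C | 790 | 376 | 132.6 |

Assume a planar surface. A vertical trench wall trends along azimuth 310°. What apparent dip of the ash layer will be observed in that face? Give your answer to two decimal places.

52.35°

Let the plane be z = a·x + b·y + c.
B−A: −198a − 263b = −278.8;  C−A: 52a − 107b = −178.6.
Solving gives a = −0.49166, b = 1.43022.
Unit vector along 310° is (sin 310°, cos 310°) = (-0.7660, 0.6428).
Slope in that direction = a·(-0.7660) + b·(0.6428) = 1.29596.
Apparent dip = arctan|1.29596| = 52.35° (true dip is 56.5°, so apparent ≤ true as expected).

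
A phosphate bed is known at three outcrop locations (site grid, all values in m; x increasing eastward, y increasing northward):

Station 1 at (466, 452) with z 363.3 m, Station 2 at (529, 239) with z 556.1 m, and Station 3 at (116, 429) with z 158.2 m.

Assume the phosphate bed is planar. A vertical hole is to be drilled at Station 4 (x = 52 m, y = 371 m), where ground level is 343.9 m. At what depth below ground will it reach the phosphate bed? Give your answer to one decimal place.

184.6 m

Let the plane be z = a·x + b·y + c.
Station 2−Station 1: 63a − 213b = 192.8;  Station 3−Station 1: −350a − 23b = −205.1.
Solving gives a = 0.63318, b = −0.71789.
Then c = 363.3 − a·466 − b·452 = 392.73.
At (52, 371): z_contact = 32.93 − 266.34 + 392.73 = 159.31 m.
Depth below ground = 343.9 − 159.31 = 184.6 m.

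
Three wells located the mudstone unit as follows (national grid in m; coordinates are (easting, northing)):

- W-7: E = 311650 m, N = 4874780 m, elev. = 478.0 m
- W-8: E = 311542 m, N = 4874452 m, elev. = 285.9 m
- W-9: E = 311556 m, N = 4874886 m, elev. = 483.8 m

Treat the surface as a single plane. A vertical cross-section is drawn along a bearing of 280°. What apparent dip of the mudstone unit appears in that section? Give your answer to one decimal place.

19.5°

Two edge vectors: W-7→W-8 = (-108, -328, -192.1), W-7→W-9 = (-94, 106, 5.8).
Normal n = (W-7→W-8) × (W-7→W-9) = (18460.2, 18683.8, -42280).
So ∂z/∂E = −n_x/n_z = 0.43662 and ∂z/∂N = −n_y/n_z = 0.44191.
Unit vector along 280° is (sin 280°, cos 280°) = (-0.9848, 0.1736).
Slope in that direction = a·(-0.9848) + b·(0.1736) = −0.35325.
Apparent dip = arctan|0.35325| = 19.5° (true dip is 31.8°, so apparent ≤ true as expected).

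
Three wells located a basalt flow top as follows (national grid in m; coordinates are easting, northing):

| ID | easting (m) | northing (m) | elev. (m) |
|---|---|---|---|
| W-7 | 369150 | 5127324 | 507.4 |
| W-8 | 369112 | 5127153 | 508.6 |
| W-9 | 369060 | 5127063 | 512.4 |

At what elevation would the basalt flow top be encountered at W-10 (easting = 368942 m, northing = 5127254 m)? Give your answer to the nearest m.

527 m

Let the plane be z = a·easting + b·northing + c.
W-8−W-7: −38a − 171b = 1.2;  W-9−W-7: −90a − 261b = 5.
Solving gives a = −0.09901316, b = 0.01498538.
Then c = 507.4 − a·369150 − b·5127324 = −39776.79.
At (368942, 5127254): z = −36530.1 + 76833.9 − 39776.79 = 526.9 m.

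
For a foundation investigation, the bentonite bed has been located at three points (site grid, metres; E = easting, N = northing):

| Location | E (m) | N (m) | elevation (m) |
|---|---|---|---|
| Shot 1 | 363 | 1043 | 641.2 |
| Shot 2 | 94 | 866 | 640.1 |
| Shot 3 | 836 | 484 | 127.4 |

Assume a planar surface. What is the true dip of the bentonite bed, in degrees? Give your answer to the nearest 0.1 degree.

35.3°

Two edge vectors: Shot 1→Shot 2 = (-269, -177, -1.1), Shot 1→Shot 3 = (473, -559, -513.8).
Normal n = (Shot 1→Shot 2) × (Shot 1→Shot 3) = (90327.7, -138732.5, 234092).
So ∂z/∂E = −n_x/n_z = −0.38586 and ∂z/∂N = −n_y/n_z = 0.59264.
Gradient magnitude |∇z| = √(a² + b²) = √(0.14889 + 0.35122) = 0.70719.
True dip = arctan(0.70719) = 35.3°, dipping toward SSE (azimuth ≈ 147°).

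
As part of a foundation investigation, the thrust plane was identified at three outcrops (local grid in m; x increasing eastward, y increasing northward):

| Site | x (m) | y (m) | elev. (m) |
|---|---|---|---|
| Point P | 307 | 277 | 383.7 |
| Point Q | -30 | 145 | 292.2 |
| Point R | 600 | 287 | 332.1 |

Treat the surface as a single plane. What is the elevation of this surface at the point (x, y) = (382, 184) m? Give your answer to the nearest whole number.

Let the plane be z = a·x + b·y + c.
Point Q−Point P: −337a − 132b = −91.5;  Point R−Point P: 293a + 10b = −51.6.
Solving gives a = −0.21884, b = 1.25188.
Then c = 383.7 − a·307 − b·277 = 104.11.
At (382, 184): z = −83.6 + 230.3 + 104.11 = 250.9 m.

251 m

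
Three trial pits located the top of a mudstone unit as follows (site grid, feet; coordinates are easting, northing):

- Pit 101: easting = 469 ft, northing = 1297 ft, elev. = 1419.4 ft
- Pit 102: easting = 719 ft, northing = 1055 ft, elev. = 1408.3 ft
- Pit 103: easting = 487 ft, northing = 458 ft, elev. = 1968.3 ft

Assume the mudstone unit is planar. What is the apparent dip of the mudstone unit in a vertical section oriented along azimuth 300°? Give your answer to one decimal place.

14.8°

Let the plane be z = a·easting + b·northing + c.
Pit 102−Pit 101: 250a − 242b = −11.1;  Pit 103−Pit 101: 18a − 839b = 548.9.
Solving gives a = −0.69207, b = −0.66908.
Unit vector along 300° is (sin 300°, cos 300°) = (-0.8660, 0.5000).
Slope in that direction = a·(-0.8660) + b·(0.5000) = 0.26481.
Apparent dip = arctan|0.26481| = 14.8° (true dip is 43.9°, so apparent ≤ true as expected).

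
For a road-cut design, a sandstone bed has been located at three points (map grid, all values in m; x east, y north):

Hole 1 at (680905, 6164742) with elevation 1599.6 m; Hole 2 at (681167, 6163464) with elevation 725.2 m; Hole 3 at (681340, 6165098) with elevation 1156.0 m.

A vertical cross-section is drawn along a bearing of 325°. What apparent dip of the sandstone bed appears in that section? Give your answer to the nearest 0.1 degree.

Let the plane be z = a·x + b·y + c.
Hole 2−Hole 1: 262a − 1278b = −874.4;  Hole 3−Hole 1: 435a + 356b = −443.6.
Solving gives a = −1.35275, b = 0.40687.
Unit vector along 325° is (sin 325°, cos 325°) = (-0.5736, 0.8192).
Slope in that direction = a·(-0.5736) + b·(0.8192) = 1.10919.
Apparent dip = arctan|1.10919| = 48.0° (true dip is 54.7°, so apparent ≤ true as expected).

48.0°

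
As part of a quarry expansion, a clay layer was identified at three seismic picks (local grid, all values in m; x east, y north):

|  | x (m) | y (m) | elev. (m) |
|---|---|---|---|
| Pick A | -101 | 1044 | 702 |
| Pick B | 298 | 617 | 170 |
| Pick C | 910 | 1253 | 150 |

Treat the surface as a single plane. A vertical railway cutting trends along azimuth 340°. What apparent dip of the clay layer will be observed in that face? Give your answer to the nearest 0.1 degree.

Two edge vectors: Pick A→Pick B = (399, -427, -532), Pick A→Pick C = (1011, 209, -552).
Normal n = (Pick A→Pick B) × (Pick A→Pick C) = (346892, -317604, 515088).
So ∂z/∂x = −n_x/n_z = −0.67346 and ∂z/∂y = −n_y/n_z = 0.61660.
Unit vector along 340° is (sin 340°, cos 340°) = (-0.3420, 0.9397).
Slope in that direction = a·(-0.3420) + b·(0.9397) = 0.80975.
Apparent dip = arctan|0.80975| = 39.0° (true dip is 42.4°, so apparent ≤ true as expected).

39.0°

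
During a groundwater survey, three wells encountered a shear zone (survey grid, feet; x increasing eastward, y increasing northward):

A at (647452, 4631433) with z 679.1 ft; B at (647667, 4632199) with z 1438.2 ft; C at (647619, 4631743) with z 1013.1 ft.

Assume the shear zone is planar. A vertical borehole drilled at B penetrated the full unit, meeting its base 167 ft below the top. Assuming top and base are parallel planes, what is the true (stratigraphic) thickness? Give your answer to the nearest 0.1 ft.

120.6 ft

Two edge vectors: A→B = (215, 766, 759.1), A→C = (167, 310, 334).
Normal n = (A→B) × (A→C) = (20523, 54959.7, -61272).
So ∂z/∂x = −n_x/n_z = 0.33495 and ∂z/∂y = −n_y/n_z = 0.89698.
|∇z| = √(a²+b²) = 0.95748, so dip δ = arctan(0.95748) = 43.76°.
True thickness = vertical thickness × cos δ = 167 × cos 43.76° = 120.6 ft.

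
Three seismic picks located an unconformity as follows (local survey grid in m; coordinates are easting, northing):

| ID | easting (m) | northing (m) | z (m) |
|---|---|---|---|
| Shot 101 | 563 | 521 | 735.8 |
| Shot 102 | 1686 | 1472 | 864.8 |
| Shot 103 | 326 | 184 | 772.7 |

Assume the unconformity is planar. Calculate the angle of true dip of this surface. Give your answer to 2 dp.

Two edge vectors: Shot 101→Shot 102 = (1123, 951, 129), Shot 101→Shot 103 = (-237, -337, 36.9).
Normal n = (Shot 101→Shot 102) × (Shot 101→Shot 103) = (78564.9, -72011.7, -153064).
So ∂z/∂easting = −n_x/n_z = 0.51328 and ∂z/∂northing = −n_y/n_z = −0.47047.
Gradient magnitude |∇z| = √(a² + b²) = √(0.26346 + 0.22134) = 0.69627.
True dip = arctan(0.69627) = 34.85°, dipping toward NW (azimuth ≈ 313°).

34.85°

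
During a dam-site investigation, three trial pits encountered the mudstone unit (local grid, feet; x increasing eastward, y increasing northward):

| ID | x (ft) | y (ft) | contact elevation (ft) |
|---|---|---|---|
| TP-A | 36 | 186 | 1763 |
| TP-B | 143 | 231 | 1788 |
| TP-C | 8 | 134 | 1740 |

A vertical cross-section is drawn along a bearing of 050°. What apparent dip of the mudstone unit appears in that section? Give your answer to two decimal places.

17.23°

Let the plane be z = a·x + b·y + c.
TP-B−TP-A: 107a + 45b = 25;  TP-C−TP-A: −28a − 52b = −23.
Solving gives a = 0.06157, b = 0.40915.
Unit vector along 050° is (sin 50°, cos 50°) = (0.7660, 0.6428).
Slope in that direction = a·(0.7660) + b·(0.6428) = 0.31017.
Apparent dip = arctan|0.31017| = 17.23° (true dip is 22.5°, so apparent ≤ true as expected).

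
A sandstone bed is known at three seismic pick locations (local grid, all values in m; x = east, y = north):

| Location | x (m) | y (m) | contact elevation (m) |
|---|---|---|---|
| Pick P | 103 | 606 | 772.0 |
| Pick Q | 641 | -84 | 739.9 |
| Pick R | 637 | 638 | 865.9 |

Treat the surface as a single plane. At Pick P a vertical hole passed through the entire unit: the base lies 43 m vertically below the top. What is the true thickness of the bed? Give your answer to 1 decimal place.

Let the plane be z = a·x + b·y + c.
Pick Q−Pick P: 538a − 690b = −32.1;  Pick R−Pick P: 534a + 32b = 93.9.
Solving gives a = 0.16533, b = 0.17543.
|∇z| = √(a²+b²) = 0.24106, so dip δ = arctan(0.24106) = 13.55°.
True thickness = vertical thickness × cos δ = 43 × cos 13.55° = 41.8 m.

41.8 m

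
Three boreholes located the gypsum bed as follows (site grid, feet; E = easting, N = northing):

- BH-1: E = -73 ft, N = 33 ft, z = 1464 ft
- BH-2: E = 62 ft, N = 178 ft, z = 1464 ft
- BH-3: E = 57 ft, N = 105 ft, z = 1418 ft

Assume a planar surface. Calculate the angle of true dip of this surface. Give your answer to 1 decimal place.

Let the plane be z = a·E + b·N + c.
BH-2−BH-1: 135a + 145b = 0;  BH-3−BH-1: 130a + 72b = −46.
Solving gives a = −0.73056, b = 0.68018.
Gradient magnitude |∇z| = √(a² + b²) = √(0.53372 + 0.46264) = 0.99818.
True dip = arctan(0.99818) = 44.9°, dipping toward SE (azimuth ≈ 133°).

44.9°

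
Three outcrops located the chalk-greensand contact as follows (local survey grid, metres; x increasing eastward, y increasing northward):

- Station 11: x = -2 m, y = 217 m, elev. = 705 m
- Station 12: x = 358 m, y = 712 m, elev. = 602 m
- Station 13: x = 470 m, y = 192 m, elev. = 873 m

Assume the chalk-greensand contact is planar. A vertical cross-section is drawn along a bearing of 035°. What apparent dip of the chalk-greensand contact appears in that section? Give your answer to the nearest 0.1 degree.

Let the plane be z = a·x + b·y + c.
Station 12−Station 11: 360a + 495b = −103;  Station 13−Station 11: 472a − 25b = 168.
Solving gives a = 0.33212, b = −0.44962.
Unit vector along 035° is (sin 35°, cos 35°) = (0.5736, 0.8192).
Slope in that direction = a·(0.5736) + b·(0.8192) = −0.17781.
Apparent dip = arctan|0.17781| = 10.1° (true dip is 29.2°, so apparent ≤ true as expected).

10.1°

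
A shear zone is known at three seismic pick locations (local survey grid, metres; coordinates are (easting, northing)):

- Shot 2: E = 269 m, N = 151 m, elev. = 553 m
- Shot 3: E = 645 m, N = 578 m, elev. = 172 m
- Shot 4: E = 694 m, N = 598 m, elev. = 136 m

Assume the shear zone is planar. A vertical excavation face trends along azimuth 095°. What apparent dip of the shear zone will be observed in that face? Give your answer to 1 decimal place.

Let the plane be z = a·E + b·N + c.
Shot 3−Shot 2: 376a + 427b = −381;  Shot 4−Shot 2: 425a + 447b = −417.
Solving gives a = −0.57838, b = −0.38297.
Unit vector along 095° is (sin 95°, cos 95°) = (0.9962, -0.0872).
Slope in that direction = a·(0.9962) + b·(-0.0872) = −0.54280.
Apparent dip = arctan|0.54280| = 28.5° (true dip is 34.7°, so apparent ≤ true as expected).

28.5°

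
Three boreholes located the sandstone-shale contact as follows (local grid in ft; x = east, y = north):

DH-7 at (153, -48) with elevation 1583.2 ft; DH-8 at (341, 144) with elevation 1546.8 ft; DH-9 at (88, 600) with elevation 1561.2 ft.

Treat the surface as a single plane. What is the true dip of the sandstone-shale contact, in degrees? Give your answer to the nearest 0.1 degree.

8.6°

Let the plane be z = a·x + b·y + c.
DH-8−DH-7: 188a + 192b = −36.4;  DH-9−DH-7: −65a + 648b = −22.
Solving gives a = −0.14417, b = −0.04841.
Gradient magnitude |∇z| = √(a² + b²) = √(0.02079 + 0.00234) = 0.15209.
True dip = arctan(0.15209) = 8.6°, dipping toward ENE (azimuth ≈ 071°).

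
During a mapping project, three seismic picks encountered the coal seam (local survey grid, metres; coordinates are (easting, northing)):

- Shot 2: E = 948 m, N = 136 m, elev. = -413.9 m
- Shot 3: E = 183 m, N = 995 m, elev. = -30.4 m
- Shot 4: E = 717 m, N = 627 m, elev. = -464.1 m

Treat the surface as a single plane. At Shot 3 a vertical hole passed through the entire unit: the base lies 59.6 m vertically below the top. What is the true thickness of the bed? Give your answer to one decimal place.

33.2 m

Let the plane be z = a·E + b·N + c.
Shot 3−Shot 2: −765a + 859b = 383.5;  Shot 4−Shot 2: −231a + 491b = −50.2.
Solving gives a = −1.30609, b = −0.71671.
|∇z| = √(a²+b²) = 1.48981, so dip δ = arctan(1.48981) = 56.13°.
True thickness = vertical thickness × cos δ = 59.6 × cos 56.13° = 33.2 m.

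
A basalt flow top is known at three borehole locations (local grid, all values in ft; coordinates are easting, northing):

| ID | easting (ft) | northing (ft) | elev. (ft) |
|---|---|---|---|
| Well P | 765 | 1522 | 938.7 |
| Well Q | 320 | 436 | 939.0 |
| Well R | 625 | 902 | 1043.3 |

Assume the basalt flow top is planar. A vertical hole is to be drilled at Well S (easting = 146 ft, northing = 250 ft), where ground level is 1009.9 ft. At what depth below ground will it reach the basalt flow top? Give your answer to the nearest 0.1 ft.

160.4 ft

Let the plane be z = a·easting + b·northing + c.
Well Q−Well P: −445a − 1086b = 0.3;  Well R−Well P: −140a − 620b = 104.6.
Solving gives a = 0.915627, b = −0.375464.
Then c = 938.7 − a·765 − b·1522 = 809.70.
At (146, 250): z_contact = 133.68 − 93.87 + 809.70 = 849.52 ft.
Depth below ground = 1009.9 − 849.52 = 160.4 ft.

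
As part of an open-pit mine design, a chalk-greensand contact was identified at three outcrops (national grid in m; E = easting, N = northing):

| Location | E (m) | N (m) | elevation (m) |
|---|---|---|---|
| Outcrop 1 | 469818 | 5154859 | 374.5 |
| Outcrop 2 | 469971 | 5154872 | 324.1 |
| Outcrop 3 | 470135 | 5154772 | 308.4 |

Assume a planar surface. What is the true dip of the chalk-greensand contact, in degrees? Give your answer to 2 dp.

Let the plane be z = a·E + b·N + c.
Outcrop 2−Outcrop 1: 153a + 13b = −50.4;  Outcrop 3−Outcrop 1: 317a − 87b = −66.1.
Solving gives a = −0.30083, b = −0.33636.
Gradient magnitude |∇z| = √(a² + b²) = √(0.09050 + 0.11314) = 0.45127.
True dip = arctan(0.45127) = 24.29°, dipping toward NE (azimuth ≈ 042°).

24.29°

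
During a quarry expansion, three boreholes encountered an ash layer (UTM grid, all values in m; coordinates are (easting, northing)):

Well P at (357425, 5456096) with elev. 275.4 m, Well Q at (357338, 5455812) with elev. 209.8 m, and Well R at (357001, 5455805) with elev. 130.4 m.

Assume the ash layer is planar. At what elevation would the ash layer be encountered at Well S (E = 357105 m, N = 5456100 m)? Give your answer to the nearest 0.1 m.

201.7 m

Two edge vectors: Well P→Well Q = (-87, -284, -65.6), Well P→Well R = (-424, -291, -145).
Normal n = (Well P→Well Q) × (Well P→Well R) = (22090.4, 15199.4, -95099).
So ∂z/∂E = −n_x/n_z = 0.232288457 and ∂z/∂N = −n_y/n_z = 0.159827128.
Intercept c from Well P: 275.4 − 83025.70 − 872032.15 = −954782.45.
At (357105, 5456100): z = 82951.4 + 872032.8 − 954782.45 = 201.7 m.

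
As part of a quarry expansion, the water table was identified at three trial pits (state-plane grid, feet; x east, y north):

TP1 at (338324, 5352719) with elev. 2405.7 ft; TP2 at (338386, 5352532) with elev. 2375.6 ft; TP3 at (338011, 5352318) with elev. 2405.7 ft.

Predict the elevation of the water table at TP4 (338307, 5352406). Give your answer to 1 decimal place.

2372.8 ft

Let the plane be z = a·x + b·y + c.
TP2−TP1: 62a − 187b = −30.1;  TP3−TP1: −313a − 401b = 0.
Solving gives a = −0.144737568, b = 0.112974710.
Then c = 2405.7 − a·338324 − b·5352719 = −553347.98.
At (338307, 5352406): z = −48965.7 + 604686.5 − 553347.98 = 2372.8 ft.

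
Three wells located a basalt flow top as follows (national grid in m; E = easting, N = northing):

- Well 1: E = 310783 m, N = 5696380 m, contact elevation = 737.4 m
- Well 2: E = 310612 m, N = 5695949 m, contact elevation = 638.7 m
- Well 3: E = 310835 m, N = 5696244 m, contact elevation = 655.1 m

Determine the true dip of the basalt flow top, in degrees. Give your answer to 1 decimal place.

32.6°

Two edge vectors: Well 1→Well 2 = (-171, -431, -98.7), Well 1→Well 3 = (52, -136, -82.3).
Normal n = (Well 1→Well 2) × (Well 1→Well 3) = (22048.1, -19205.7, 45668).
So ∂z/∂E = −n_x/n_z = −0.48279 and ∂z/∂N = −n_y/n_z = 0.42055.
Gradient magnitude |∇z| = √(a² + b²) = √(0.23309 + 0.17686) = 0.64027.
True dip = arctan(0.64027) = 32.6°, dipping toward SE (azimuth ≈ 131°).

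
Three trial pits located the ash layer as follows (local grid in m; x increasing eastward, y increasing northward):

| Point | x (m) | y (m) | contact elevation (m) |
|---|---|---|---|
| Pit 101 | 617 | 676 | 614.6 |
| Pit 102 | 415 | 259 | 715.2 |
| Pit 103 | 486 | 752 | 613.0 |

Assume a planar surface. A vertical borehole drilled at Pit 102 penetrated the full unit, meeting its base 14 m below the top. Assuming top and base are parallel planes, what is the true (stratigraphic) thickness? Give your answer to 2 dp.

Two edge vectors: Pit 101→Pit 102 = (-202, -417, 100.6), Pit 101→Pit 103 = (-131, 76, -1.6).
Normal n = (Pit 101→Pit 102) × (Pit 101→Pit 103) = (-6978.4, -13501.8, -69979).
So ∂z/∂x = −n_x/n_z = −0.09972 and ∂z/∂y = −n_y/n_z = −0.19294.
|∇z| = √(a²+b²) = 0.21719, so dip δ = arctan(0.21719) = 12.25°.
True thickness = vertical thickness × cos δ = 14 × cos 12.25° = 13.68 m.

13.68 m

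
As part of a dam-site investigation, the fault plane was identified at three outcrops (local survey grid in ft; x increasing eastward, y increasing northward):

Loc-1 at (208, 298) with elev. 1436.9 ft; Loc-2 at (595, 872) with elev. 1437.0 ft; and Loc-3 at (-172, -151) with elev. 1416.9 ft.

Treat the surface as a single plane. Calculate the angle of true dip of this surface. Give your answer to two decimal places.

17.27°

Two edge vectors: Loc-1→Loc-2 = (387, 574, 0.1), Loc-1→Loc-3 = (-380, -449, -20).
Normal n = (Loc-1→Loc-2) × (Loc-1→Loc-3) = (-11435.1, 7702, 44357).
So ∂z/∂x = −n_x/n_z = 0.25780 and ∂z/∂y = −n_y/n_z = −0.17364.
Gradient magnitude |∇z| = √(a² + b²) = √(0.06646 + 0.03015) = 0.31082.
True dip = arctan(0.31082) = 17.27°, dipping toward NW (azimuth ≈ 304°).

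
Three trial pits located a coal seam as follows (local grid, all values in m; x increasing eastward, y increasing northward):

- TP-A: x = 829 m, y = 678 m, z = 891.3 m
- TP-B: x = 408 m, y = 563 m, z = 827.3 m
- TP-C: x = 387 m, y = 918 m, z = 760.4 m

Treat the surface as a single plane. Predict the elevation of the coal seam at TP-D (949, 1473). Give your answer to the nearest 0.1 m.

Let the plane be z = a·x + b·y + c.
TP-B−TP-A: −421a − 115b = −64;  TP-C−TP-A: −442a + 240b = −130.9.
Solving gives a = 0.200260, b = −0.176604.
Then c = 891.3 − a·829 − b·678 = 845.02.
At (949, 1473): z = 190.0 − 260.1 + 845.02 = 774.9 m.

774.9 m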